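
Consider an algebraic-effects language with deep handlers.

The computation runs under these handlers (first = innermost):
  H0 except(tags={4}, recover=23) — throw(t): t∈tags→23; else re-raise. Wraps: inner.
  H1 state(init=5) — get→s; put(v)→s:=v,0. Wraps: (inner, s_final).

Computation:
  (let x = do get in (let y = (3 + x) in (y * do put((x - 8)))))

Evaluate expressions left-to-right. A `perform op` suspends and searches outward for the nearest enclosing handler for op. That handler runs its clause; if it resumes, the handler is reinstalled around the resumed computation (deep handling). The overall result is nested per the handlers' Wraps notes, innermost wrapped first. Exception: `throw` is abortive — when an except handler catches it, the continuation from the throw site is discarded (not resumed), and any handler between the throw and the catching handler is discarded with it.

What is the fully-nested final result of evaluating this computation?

Step-by-step:
get @ H1 ⇒ 5
put(-3) @ H1 ⇒ s:=-3
H0 returns 0
H1 returns (0, -3)
= (0, -3)

Answer: (0, -3)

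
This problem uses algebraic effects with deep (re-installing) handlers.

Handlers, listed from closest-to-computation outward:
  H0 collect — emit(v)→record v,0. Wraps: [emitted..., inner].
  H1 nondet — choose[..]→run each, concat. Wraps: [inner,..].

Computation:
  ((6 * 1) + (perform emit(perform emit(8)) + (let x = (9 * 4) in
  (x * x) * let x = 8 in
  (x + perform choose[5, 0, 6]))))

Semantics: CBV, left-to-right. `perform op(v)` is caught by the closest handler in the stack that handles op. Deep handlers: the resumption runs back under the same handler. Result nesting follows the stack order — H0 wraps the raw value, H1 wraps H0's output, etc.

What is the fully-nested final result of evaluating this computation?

Answer: [[8, 0, 16854], [8, 0, 10374], [8, 0, 18150]]

Step-by-step:
emit(8) @ H0 ⇒ out+=8
emit(0) @ H0 ⇒ out+=0
choose[5, 0, 6] @ H1
  branch[0] choose=5:
    H0 returns [8, 0, 16854]
    H1 returns [[8, 0, 16854]]
  branch[1] choose=0:
    H0 returns [8, 0, 10374]
    H1 returns [[8, 0, 10374]]
  branch[2] choose=6:
    H0 returns [8, 0, 18150]
    H1 returns [[8, 0, 18150]]
= [[8, 0, 16854], [8, 0, 10374], [8, 0, 18150]]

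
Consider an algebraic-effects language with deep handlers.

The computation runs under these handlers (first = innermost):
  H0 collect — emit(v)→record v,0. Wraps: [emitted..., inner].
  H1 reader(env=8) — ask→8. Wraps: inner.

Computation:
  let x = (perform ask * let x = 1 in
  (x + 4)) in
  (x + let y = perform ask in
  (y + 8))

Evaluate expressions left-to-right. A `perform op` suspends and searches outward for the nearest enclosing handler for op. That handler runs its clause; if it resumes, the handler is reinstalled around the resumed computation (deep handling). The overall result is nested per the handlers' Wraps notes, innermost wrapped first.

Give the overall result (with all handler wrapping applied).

Answer: [56]

Evaluation trace:
ask @ H1 ⇒ 8
ask @ H1 ⇒ 8
H0 returns [56]
H1 returns [56]
= [56]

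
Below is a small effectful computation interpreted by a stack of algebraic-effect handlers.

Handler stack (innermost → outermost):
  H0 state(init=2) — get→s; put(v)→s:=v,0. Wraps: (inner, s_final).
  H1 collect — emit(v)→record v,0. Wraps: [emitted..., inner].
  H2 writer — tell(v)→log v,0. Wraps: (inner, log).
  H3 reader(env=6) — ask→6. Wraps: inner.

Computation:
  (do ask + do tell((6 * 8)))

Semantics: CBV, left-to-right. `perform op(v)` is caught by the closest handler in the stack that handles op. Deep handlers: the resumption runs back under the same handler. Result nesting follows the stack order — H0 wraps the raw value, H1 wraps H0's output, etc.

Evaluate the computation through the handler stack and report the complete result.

Working:
ask @ H3 ⇒ 6
tell(48) @ H2 ⇒ log+=48
H0 returns (6, 2)
H1 returns [(6, 2)]
H2 returns ([(6, 2)], (48))
H3 returns ([(6, 2)], (48))
= ([(6, 2)], (48))

Answer: ([(6, 2)], (48))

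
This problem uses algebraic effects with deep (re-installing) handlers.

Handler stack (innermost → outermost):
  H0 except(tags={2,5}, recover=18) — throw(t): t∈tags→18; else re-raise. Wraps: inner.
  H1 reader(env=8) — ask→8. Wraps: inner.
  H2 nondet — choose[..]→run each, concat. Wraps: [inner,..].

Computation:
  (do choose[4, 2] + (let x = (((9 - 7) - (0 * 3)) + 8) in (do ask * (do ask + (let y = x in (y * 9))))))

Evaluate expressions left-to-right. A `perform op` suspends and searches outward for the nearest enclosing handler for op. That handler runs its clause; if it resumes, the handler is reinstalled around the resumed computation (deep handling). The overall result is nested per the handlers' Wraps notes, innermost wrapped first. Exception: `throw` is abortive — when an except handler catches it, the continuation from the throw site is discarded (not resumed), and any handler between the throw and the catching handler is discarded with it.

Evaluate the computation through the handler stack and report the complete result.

Step-by-step:
choose[4, 2] @ H2
  branch[0] choose=4:
    ask @ H1 ⇒ 8
    ask @ H1 ⇒ 8
    H0 returns 788
    H1 returns 788
    H2 returns [788]
  branch[1] choose=2:
    ask @ H1 ⇒ 8
    ask @ H1 ⇒ 8
    H0 returns 786
    H1 returns 786
    H2 returns [786]
= [788, 786]

Answer: [788, 786]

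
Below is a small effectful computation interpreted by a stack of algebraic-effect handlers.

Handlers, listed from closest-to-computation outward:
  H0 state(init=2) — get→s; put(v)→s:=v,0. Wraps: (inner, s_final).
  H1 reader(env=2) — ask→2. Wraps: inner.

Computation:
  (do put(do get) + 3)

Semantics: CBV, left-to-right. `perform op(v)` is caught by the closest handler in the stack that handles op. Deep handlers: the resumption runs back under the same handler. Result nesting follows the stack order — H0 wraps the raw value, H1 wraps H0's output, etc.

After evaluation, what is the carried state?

Working:
get @ H0 ⇒ 2
put(2) @ H0 ⇒ s:=2
H0 returns (3, 2)
H1 returns (3, 2)
= (3, 2)

Answer: 2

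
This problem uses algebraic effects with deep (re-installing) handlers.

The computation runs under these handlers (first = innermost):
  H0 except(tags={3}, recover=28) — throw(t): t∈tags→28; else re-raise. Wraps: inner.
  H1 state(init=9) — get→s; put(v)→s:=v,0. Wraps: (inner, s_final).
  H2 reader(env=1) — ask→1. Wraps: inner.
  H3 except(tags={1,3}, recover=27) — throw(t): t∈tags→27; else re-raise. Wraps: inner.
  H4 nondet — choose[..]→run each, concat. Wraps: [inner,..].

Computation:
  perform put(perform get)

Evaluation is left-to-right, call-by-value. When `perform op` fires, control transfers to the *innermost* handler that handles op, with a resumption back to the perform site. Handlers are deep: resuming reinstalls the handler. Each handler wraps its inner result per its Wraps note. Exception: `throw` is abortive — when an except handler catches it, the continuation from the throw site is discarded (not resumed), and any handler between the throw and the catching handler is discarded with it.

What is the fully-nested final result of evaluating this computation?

Working:
get @ H1 ⇒ 9
put(9) @ H1 ⇒ s:=9
H0 returns 0
H1 returns (0, 9)
H2 returns (0, 9)
H3 returns (0, 9)
H4 returns [(0, 9)]
= [(0, 9)]

Answer: [(0, 9)]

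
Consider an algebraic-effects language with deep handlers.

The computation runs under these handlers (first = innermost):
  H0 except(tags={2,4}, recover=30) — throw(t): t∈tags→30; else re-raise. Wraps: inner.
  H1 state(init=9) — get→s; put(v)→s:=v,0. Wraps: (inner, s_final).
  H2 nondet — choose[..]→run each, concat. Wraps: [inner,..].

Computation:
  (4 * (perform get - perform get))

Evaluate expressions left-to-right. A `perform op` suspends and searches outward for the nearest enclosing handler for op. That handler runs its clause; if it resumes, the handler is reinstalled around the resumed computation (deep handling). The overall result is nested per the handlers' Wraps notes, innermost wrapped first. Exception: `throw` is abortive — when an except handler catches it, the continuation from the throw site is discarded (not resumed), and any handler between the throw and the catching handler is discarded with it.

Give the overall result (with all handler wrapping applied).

Answer: [(0, 9)]

Step-by-step:
get @ H1 ⇒ 9
get @ H1 ⇒ 9
H0 returns 0
H1 returns (0, 9)
H2 returns [(0, 9)]
= [(0, 9)]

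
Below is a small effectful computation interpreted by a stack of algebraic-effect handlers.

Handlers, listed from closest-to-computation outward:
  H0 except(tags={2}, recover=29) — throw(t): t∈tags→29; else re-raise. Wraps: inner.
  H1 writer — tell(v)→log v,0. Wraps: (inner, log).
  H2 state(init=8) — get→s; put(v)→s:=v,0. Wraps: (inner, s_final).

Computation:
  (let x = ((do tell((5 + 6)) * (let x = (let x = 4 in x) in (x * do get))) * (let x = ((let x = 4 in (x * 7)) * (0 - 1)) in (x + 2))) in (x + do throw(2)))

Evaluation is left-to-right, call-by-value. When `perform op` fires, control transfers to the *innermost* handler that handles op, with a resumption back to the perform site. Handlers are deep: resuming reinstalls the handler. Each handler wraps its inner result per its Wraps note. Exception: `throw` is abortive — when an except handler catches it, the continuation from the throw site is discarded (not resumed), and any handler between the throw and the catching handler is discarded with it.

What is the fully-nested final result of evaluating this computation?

Answer: ((29, (11)), 8)

Step-by-step:
tell(11) @ H1 ⇒ log+=11
get @ H2 ⇒ 8
throw(2) @ H0 caught ⇒ 29
H1 returns (29, (11))
H2 returns ((29, (11)), 8)
= ((29, (11)), 8)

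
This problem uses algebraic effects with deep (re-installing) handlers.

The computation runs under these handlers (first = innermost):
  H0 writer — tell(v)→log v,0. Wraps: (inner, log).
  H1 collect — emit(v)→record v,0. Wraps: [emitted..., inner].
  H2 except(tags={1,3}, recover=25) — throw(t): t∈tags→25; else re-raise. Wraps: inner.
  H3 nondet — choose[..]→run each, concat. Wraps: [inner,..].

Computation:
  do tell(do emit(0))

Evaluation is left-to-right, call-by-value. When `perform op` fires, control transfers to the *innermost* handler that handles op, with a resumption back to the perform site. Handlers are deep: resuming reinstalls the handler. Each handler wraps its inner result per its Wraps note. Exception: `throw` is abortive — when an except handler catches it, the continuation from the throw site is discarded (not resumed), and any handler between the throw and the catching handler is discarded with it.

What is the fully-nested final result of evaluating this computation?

Answer: [[0, (0, (0))]]

Step-by-step:
emit(0) @ H1 ⇒ out+=0
tell(0) @ H0 ⇒ log+=0
H0 returns (0, (0))
H1 returns [0, (0, (0))]
H2 returns [0, (0, (0))]
H3 returns [[0, (0, (0))]]
= [[0, (0, (0))]]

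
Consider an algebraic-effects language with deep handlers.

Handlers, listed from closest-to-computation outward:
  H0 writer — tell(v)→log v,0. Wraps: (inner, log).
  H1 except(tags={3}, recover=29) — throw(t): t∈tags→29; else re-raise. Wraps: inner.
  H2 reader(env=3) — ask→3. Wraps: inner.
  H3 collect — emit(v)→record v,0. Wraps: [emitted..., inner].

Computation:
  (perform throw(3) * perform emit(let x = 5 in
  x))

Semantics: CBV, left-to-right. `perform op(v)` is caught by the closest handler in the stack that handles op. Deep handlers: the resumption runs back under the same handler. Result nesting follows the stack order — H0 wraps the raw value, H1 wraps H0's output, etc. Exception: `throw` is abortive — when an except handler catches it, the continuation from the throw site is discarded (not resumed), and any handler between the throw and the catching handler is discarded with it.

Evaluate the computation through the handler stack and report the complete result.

Answer: [29]

Evaluation trace:
throw(3) @ H1 caught ⇒ 29
H2 returns 29
H3 returns [29]
= [29]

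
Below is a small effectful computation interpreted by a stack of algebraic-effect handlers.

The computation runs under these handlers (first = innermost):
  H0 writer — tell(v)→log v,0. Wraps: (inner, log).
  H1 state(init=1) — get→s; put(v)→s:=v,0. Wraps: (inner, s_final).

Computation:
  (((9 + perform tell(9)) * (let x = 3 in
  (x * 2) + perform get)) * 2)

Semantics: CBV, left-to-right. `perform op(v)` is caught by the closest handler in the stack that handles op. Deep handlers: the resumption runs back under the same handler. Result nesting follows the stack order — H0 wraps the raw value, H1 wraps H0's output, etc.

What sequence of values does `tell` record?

Working:
tell(9) @ H0 ⇒ log+=9
get @ H1 ⇒ 1
H0 returns (126, (9))
H1 returns ((126, (9)), 1)
= ((126, (9)), 1)

Answer: (9)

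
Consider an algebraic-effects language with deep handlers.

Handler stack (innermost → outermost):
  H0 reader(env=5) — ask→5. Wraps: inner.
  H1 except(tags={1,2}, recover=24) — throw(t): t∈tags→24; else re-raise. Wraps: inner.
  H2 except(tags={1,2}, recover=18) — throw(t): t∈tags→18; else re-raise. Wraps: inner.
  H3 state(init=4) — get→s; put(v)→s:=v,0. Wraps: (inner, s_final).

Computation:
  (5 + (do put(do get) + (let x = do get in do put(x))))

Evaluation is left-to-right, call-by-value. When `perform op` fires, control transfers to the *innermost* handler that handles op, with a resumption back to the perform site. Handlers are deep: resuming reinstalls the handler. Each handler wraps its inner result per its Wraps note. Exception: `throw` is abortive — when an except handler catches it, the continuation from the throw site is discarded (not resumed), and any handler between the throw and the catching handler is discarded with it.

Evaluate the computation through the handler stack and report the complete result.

Working:
get @ H3 ⇒ 4
put(4) @ H3 ⇒ s:=4
get @ H3 ⇒ 4
put(4) @ H3 ⇒ s:=4
H0 returns 5
H1 returns 5
H2 returns 5
H3 returns (5, 4)
= (5, 4)

Answer: (5, 4)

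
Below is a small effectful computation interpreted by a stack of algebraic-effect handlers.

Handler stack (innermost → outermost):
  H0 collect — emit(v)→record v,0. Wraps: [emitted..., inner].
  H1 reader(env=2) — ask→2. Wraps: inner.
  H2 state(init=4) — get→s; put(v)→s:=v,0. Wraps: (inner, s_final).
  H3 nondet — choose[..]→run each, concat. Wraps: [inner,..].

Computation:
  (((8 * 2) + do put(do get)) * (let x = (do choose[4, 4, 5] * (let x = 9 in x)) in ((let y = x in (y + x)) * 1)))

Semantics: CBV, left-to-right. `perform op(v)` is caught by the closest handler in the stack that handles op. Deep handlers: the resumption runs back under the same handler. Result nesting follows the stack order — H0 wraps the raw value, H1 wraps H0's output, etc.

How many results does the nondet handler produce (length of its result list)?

Answer: 3

Working:
get @ H2 ⇒ 4
put(4) @ H2 ⇒ s:=4
choose[4, 4, 5] @ H3
  branch[0] choose=4:
    H0 returns [1152]
    H1 returns [1152]
    H2 returns ([1152], 4)
    H3 returns [([1152], 4)]
  branch[1] choose=4:
    H0 returns [1152]
    H1 returns [1152]
    H2 returns ([1152], 4)
    H3 returns [([1152], 4)]
  branch[2] choose=5:
    H0 returns [1440]
    H1 returns [1440]
    H2 returns ([1440], 4)
    H3 returns [([1440], 4)]
= [([1152], 4), ([1152], 4), ([1440], 4)]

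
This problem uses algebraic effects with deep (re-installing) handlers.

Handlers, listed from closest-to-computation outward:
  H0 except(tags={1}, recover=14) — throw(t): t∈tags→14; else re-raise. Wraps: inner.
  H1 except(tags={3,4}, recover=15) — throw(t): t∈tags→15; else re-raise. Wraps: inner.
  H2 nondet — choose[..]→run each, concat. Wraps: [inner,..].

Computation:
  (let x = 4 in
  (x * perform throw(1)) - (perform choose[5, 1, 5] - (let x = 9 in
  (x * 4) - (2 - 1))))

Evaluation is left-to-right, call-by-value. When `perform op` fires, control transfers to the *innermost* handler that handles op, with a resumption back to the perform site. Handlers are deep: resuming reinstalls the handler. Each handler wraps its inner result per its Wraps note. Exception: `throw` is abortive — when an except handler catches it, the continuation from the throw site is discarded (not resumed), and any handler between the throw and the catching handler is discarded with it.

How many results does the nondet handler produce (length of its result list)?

Evaluation trace:
throw(1) @ H0 caught ⇒ 14
H1 returns 14
H2 returns [14]
= [14]

Answer: 1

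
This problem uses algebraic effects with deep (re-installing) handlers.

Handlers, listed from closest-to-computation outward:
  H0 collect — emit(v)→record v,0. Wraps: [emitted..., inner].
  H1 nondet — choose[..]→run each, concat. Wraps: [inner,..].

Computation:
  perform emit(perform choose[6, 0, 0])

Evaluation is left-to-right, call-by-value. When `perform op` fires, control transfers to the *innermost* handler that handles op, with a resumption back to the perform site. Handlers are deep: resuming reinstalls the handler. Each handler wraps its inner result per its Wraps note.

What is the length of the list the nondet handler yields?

Working:
choose[6, 0, 0] @ H1
  branch[0] choose=6:
    emit(6) @ H0 ⇒ out+=6
    H0 returns [6, 0]
    H1 returns [[6, 0]]
  branch[1] choose=0:
    emit(0) @ H0 ⇒ out+=0
    H0 returns [0, 0]
    H1 returns [[0, 0]]
  branch[2] choose=0:
    emit(0) @ H0 ⇒ out+=0
    H0 returns [0, 0]
    H1 returns [[0, 0]]
= [[6, 0], [0, 0], [0, 0]]

Answer: 3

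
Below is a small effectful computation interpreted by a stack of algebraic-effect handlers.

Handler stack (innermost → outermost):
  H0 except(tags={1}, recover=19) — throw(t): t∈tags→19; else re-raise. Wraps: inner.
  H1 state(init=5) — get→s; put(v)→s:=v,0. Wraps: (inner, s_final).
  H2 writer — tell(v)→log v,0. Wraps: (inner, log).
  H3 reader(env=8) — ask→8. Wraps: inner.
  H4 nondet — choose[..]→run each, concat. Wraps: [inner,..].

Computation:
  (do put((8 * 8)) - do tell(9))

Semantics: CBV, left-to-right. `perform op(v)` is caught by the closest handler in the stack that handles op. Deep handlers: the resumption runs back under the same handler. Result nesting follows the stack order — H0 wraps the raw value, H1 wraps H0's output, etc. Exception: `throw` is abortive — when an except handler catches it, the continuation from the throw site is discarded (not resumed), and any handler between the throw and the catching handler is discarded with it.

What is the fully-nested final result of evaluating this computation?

Answer: [((0, 64), (9))]

Evaluation trace:
put(64) @ H1 ⇒ s:=64
tell(9) @ H2 ⇒ log+=9
H0 returns 0
H1 returns (0, 64)
H2 returns ((0, 64), (9))
H3 returns ((0, 64), (9))
H4 returns [((0, 64), (9))]
= [((0, 64), (9))]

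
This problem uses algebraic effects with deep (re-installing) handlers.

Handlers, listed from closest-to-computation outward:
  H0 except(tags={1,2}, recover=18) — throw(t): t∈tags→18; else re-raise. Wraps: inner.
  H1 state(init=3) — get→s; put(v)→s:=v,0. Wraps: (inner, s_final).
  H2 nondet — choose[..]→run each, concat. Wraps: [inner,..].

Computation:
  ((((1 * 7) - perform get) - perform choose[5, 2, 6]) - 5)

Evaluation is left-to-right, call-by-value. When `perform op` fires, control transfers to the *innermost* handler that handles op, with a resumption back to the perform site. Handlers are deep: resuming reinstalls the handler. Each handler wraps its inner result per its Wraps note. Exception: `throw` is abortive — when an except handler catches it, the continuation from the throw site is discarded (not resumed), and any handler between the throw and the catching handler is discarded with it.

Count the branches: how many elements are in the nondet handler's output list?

Answer: 3

Working:
get @ H1 ⇒ 3
choose[5, 2, 6] @ H2
  branch[0] choose=5:
    H0 returns -6
    H1 returns (-6, 3)
    H2 returns [(-6, 3)]
  branch[1] choose=2:
    H0 returns -3
    H1 returns (-3, 3)
    H2 returns [(-3, 3)]
  branch[2] choose=6:
    H0 returns -7
    H1 returns (-7, 3)
    H2 returns [(-7, 3)]
= [(-6, 3), (-3, 3), (-7, 3)]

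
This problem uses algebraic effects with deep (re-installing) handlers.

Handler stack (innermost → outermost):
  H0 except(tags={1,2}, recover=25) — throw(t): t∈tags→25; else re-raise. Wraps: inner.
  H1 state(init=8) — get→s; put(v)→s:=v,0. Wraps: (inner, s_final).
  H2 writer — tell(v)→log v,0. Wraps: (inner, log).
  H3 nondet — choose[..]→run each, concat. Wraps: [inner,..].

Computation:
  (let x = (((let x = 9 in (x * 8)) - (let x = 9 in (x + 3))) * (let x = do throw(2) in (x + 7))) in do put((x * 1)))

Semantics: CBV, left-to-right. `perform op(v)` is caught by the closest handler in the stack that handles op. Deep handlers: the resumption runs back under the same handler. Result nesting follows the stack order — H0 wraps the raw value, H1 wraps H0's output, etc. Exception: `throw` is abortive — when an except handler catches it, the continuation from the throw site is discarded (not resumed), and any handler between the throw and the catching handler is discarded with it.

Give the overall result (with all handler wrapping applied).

Working:
throw(2) @ H0 caught ⇒ 25
H1 returns (25, 8)
H2 returns ((25, 8), ())
H3 returns [((25, 8), ())]
= [((25, 8), ())]

Answer: [((25, 8), ())]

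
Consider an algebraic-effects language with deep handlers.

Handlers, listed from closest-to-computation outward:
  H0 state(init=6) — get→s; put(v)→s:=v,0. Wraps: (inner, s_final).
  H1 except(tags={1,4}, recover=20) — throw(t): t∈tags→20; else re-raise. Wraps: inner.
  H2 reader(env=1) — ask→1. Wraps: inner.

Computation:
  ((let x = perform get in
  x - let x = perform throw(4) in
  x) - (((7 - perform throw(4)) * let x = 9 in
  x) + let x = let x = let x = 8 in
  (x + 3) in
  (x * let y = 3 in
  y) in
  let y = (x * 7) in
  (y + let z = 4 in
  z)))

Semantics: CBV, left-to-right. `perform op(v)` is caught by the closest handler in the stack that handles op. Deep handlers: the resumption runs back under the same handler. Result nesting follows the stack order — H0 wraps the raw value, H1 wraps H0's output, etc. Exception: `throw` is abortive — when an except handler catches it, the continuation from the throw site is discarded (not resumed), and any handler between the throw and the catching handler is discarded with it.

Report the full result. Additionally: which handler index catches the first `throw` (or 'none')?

Working:
get @ H0 ⇒ 6
throw(4) @ H1 caught ⇒ 20
H2 returns 20
= 20

Answer: 20 ; first throw caught by: H1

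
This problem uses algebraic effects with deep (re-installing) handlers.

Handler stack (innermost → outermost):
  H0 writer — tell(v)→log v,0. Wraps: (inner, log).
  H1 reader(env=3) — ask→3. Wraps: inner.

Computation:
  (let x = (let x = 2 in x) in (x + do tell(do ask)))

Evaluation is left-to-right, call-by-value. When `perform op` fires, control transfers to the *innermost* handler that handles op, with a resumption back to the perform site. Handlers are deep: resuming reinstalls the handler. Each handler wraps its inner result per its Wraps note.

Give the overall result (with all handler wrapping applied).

Answer: (2, (3))

Step-by-step:
ask @ H1 ⇒ 3
tell(3) @ H0 ⇒ log+=3
H0 returns (2, (3))
H1 returns (2, (3))
= (2, (3))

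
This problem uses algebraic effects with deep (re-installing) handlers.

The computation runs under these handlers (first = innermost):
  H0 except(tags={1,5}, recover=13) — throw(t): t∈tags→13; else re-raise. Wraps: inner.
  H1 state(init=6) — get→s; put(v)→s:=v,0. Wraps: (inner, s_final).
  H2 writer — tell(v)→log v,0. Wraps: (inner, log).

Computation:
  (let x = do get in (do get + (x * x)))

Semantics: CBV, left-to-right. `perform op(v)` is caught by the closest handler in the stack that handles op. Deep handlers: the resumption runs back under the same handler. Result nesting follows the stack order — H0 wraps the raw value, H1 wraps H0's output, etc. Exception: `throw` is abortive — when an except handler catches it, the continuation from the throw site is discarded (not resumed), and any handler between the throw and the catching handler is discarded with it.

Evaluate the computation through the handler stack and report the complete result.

Answer: ((42, 6), ())

Evaluation trace:
get @ H1 ⇒ 6
get @ H1 ⇒ 6
H0 returns 42
H1 returns (42, 6)
H2 returns ((42, 6), ())
= ((42, 6), ())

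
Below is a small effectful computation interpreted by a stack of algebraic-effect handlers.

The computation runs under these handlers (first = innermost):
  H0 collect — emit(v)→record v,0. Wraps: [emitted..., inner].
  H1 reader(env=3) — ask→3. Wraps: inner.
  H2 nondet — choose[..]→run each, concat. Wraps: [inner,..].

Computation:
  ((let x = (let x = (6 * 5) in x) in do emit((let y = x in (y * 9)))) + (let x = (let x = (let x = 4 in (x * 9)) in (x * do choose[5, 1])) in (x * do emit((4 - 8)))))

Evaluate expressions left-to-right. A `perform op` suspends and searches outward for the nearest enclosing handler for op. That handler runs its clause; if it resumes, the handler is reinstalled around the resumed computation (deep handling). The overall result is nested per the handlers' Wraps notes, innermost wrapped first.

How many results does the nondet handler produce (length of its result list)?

Evaluation trace:
emit(270) @ H0 ⇒ out+=270
choose[5, 1] @ H2
  branch[0] choose=5:
    emit(-4) @ H0 ⇒ out+=-4
    H0 returns [270, -4, 0]
    H1 returns [270, -4, 0]
    H2 returns [[270, -4, 0]]
  branch[1] choose=1:
    emit(-4) @ H0 ⇒ out+=-4
    H0 returns [270, -4, 0]
    H1 returns [270, -4, 0]
    H2 returns [[270, -4, 0]]
= [[270, -4, 0], [270, -4, 0]]

Answer: 2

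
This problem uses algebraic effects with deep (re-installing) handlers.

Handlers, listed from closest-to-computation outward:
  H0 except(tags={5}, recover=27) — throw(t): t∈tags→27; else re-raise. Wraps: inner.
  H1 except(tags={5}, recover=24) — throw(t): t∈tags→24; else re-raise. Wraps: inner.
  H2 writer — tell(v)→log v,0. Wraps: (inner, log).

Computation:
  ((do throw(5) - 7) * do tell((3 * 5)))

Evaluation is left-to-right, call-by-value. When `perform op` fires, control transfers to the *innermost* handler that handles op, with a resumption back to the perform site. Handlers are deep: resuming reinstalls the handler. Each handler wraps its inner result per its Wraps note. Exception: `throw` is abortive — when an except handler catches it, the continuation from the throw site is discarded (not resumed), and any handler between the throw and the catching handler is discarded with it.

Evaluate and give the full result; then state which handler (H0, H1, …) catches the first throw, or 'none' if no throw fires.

Evaluation trace:
throw(5) @ H0 caught ⇒ 27
H1 returns 27
H2 returns (27, ())
= (27, ())

Answer: (27, ()) ; first throw caught by: H0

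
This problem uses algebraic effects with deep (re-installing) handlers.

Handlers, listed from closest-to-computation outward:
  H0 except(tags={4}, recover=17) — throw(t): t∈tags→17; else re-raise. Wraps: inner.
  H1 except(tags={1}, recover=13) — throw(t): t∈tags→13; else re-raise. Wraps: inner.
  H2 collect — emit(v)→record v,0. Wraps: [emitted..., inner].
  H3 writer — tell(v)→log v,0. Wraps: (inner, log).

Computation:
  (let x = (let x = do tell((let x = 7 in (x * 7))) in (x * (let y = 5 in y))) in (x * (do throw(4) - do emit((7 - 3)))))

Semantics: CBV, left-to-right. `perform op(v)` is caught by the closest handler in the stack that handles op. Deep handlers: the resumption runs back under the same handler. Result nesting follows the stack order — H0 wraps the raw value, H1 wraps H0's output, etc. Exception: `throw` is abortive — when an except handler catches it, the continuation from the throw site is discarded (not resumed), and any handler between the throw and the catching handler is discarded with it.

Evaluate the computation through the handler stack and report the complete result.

Answer: ([17], (49))

Step-by-step:
tell(49) @ H3 ⇒ log+=49
throw(4) @ H0 caught ⇒ 17
H1 returns 17
H2 returns [17]
H3 returns ([17], (49))
= ([17], (49))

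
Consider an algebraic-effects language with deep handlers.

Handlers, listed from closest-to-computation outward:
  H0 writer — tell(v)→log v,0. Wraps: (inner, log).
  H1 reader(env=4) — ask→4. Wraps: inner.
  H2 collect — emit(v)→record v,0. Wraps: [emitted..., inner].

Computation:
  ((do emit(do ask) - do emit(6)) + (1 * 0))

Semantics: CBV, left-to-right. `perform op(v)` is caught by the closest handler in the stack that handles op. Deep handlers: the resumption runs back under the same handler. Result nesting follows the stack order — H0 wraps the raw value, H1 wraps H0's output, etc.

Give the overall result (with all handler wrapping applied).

Evaluation trace:
ask @ H1 ⇒ 4
emit(4) @ H2 ⇒ out+=4
emit(6) @ H2 ⇒ out+=6
H0 returns (0, ())
H1 returns (0, ())
H2 returns [4, 6, (0, ())]
= [4, 6, (0, ())]

Answer: [4, 6, (0, ())]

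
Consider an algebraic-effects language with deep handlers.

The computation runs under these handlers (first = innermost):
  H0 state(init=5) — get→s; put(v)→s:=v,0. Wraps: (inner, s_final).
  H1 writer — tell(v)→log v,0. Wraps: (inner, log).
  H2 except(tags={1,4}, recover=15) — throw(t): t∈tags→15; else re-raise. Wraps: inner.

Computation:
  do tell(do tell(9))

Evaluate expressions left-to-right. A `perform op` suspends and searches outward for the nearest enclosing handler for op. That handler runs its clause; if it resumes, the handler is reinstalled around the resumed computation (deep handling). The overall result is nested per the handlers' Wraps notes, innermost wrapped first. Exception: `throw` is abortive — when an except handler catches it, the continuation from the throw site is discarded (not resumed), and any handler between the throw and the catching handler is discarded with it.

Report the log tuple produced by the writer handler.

Working:
tell(9) @ H1 ⇒ log+=9
tell(0) @ H1 ⇒ log+=0
H0 returns (0, 5)
H1 returns ((0, 5), (9, 0))
H2 returns ((0, 5), (9, 0))
= ((0, 5), (9, 0))

Answer: (9, 0)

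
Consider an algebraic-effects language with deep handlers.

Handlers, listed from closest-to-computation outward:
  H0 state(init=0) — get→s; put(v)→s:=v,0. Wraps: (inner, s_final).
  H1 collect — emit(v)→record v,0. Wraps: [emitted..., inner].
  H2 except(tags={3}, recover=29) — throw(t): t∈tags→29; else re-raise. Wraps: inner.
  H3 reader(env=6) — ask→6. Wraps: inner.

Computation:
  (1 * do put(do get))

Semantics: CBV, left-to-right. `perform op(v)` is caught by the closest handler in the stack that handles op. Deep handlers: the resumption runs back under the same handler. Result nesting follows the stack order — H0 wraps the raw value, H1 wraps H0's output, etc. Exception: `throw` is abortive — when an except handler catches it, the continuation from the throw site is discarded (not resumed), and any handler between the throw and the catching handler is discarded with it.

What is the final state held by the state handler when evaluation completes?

Step-by-step:
get @ H0 ⇒ 0
put(0) @ H0 ⇒ s:=0
H0 returns (0, 0)
H1 returns [(0, 0)]
H2 returns [(0, 0)]
H3 returns [(0, 0)]
= [(0, 0)]

Answer: 0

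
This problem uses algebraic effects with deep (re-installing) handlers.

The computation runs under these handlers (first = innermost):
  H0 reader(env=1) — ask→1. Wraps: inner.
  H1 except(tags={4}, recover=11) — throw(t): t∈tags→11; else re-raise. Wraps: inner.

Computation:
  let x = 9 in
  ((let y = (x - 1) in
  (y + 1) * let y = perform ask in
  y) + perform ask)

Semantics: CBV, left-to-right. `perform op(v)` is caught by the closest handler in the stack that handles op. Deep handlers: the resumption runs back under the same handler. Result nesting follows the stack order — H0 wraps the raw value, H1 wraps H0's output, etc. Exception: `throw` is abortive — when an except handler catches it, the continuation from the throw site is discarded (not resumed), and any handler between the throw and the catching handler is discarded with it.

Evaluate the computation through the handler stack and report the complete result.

Answer: 10

Working:
ask @ H0 ⇒ 1
ask @ H0 ⇒ 1
H0 returns 10
H1 returns 10
= 10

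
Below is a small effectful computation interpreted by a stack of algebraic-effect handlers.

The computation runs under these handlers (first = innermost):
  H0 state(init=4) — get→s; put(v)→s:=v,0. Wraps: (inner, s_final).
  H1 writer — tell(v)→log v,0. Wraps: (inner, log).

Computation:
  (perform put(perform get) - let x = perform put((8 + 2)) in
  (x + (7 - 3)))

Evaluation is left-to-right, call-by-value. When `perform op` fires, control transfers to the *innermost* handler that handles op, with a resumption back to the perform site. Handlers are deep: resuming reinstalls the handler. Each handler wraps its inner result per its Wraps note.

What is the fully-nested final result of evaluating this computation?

Answer: ((-4, 10), ())

Working:
get @ H0 ⇒ 4
put(4) @ H0 ⇒ s:=4
put(10) @ H0 ⇒ s:=10
H0 returns (-4, 10)
H1 returns ((-4, 10), ())
= ((-4, 10), ())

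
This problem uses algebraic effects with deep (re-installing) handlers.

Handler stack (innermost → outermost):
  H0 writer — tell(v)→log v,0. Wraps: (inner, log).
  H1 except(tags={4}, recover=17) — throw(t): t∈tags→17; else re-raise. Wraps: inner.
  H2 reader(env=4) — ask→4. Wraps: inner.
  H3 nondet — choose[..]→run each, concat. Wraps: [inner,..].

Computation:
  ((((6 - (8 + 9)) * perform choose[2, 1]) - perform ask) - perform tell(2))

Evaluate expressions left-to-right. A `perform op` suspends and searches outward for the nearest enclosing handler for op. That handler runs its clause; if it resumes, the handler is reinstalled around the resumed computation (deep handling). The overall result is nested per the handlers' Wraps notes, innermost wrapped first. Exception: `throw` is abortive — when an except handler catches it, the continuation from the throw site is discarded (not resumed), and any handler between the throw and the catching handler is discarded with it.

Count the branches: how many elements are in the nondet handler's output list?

Working:
choose[2, 1] @ H3
  branch[0] choose=2:
    ask @ H2 ⇒ 4
    tell(2) @ H0 ⇒ log+=2
    H0 returns (-26, (2))
    H1 returns (-26, (2))
    H2 returns (-26, (2))
    H3 returns [(-26, (2))]
  branch[1] choose=1:
    ask @ H2 ⇒ 4
    tell(2) @ H0 ⇒ log+=2
    H0 returns (-15, (2))
    H1 returns (-15, (2))
    H2 returns (-15, (2))
    H3 returns [(-15, (2))]
= [(-26, (2)), (-15, (2))]

Answer: 2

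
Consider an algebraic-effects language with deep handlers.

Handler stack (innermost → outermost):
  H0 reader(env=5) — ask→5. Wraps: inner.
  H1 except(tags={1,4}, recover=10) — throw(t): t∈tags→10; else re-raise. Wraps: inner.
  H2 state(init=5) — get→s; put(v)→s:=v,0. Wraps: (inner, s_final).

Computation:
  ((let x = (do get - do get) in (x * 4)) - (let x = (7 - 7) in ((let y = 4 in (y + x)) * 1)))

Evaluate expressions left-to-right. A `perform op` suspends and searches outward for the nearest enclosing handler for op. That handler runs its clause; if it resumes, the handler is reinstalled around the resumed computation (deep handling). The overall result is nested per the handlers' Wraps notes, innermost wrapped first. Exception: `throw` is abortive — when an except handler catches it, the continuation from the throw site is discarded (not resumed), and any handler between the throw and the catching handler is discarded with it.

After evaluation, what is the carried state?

Step-by-step:
get @ H2 ⇒ 5
get @ H2 ⇒ 5
H0 returns -4
H1 returns -4
H2 returns (-4, 5)
= (-4, 5)

Answer: 5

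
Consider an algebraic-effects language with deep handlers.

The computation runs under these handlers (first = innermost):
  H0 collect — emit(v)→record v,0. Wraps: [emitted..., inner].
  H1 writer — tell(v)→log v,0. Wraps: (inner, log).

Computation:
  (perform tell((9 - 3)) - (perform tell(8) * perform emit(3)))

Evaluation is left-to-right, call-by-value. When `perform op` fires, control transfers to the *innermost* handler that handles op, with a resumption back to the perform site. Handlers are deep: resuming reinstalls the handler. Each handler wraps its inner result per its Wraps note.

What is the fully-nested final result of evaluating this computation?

Step-by-step:
tell(6) @ H1 ⇒ log+=6
tell(8) @ H1 ⇒ log+=8
emit(3) @ H0 ⇒ out+=3
H0 returns [3, 0]
H1 returns ([3, 0], (6, 8))
= ([3, 0], (6, 8))

Answer: ([3, 0], (6, 8))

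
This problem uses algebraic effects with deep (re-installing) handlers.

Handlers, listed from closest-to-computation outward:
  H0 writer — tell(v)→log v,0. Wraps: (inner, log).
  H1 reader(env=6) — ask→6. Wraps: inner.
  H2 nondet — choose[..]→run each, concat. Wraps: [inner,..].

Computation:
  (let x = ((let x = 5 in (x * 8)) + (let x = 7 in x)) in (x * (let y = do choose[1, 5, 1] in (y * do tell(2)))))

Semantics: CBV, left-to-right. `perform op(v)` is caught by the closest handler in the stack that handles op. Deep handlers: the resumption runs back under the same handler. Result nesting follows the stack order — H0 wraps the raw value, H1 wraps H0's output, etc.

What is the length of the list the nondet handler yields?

Step-by-step:
choose[1, 5, 1] @ H2
  branch[0] choose=1:
    tell(2) @ H0 ⇒ log+=2
    H0 returns (0, (2))
    H1 returns (0, (2))
    H2 returns [(0, (2))]
  branch[1] choose=5:
    tell(2) @ H0 ⇒ log+=2
    H0 returns (0, (2))
    H1 returns (0, (2))
    H2 returns [(0, (2))]
  branch[2] choose=1:
    tell(2) @ H0 ⇒ log+=2
    H0 returns (0, (2))
    H1 returns (0, (2))
    H2 returns [(0, (2))]
= [(0, (2)), (0, (2)), (0, (2))]

Answer: 3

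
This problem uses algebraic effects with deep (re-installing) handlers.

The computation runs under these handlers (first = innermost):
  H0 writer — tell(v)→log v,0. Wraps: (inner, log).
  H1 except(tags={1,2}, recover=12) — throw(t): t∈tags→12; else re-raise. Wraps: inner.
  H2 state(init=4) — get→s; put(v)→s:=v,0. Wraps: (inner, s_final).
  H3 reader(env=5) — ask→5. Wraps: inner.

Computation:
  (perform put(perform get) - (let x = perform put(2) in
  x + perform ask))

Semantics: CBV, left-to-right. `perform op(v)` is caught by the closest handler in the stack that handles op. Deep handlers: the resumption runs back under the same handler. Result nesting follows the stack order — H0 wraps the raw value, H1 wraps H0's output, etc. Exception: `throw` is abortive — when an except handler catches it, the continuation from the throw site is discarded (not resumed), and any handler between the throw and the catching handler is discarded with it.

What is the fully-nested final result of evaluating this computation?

Answer: ((-5, ()), 2)

Working:
get @ H2 ⇒ 4
put(4) @ H2 ⇒ s:=4
put(2) @ H2 ⇒ s:=2
ask @ H3 ⇒ 5
H0 returns (-5, ())
H1 returns (-5, ())
H2 returns ((-5, ()), 2)
H3 returns ((-5, ()), 2)
= ((-5, ()), 2)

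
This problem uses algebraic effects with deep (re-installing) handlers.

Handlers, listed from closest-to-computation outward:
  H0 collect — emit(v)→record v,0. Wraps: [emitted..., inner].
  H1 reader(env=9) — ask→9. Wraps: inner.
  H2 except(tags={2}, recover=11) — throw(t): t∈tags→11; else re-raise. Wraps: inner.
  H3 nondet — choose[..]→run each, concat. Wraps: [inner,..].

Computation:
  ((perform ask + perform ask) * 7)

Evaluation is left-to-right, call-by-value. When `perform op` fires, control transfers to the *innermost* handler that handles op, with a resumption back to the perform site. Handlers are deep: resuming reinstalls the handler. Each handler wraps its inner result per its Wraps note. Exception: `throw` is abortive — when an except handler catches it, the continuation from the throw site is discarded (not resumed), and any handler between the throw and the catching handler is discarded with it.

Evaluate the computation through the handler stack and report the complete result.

Working:
ask @ H1 ⇒ 9
ask @ H1 ⇒ 9
H0 returns [126]
H1 returns [126]
H2 returns [126]
H3 returns [[126]]
= [[126]]

Answer: [[126]]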